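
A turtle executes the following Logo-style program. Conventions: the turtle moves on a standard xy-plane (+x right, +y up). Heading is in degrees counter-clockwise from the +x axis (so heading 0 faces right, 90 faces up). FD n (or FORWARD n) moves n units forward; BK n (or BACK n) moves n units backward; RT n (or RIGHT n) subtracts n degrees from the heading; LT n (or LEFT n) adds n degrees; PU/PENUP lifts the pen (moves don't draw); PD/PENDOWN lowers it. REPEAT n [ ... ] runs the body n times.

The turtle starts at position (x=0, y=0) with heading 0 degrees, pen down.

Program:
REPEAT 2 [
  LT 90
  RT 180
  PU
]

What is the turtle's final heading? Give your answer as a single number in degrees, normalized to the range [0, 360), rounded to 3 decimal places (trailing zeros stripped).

Executing turtle program step by step:
Start: pos=(0,0), heading=0, pen down
REPEAT 2 [
  -- iteration 1/2 --
  LT 90: heading 0 -> 90
  RT 180: heading 90 -> 270
  PU: pen up
  -- iteration 2/2 --
  LT 90: heading 270 -> 0
  RT 180: heading 0 -> 180
  PU: pen up
]
Final: pos=(0,0), heading=180, 0 segment(s) drawn

Answer: 180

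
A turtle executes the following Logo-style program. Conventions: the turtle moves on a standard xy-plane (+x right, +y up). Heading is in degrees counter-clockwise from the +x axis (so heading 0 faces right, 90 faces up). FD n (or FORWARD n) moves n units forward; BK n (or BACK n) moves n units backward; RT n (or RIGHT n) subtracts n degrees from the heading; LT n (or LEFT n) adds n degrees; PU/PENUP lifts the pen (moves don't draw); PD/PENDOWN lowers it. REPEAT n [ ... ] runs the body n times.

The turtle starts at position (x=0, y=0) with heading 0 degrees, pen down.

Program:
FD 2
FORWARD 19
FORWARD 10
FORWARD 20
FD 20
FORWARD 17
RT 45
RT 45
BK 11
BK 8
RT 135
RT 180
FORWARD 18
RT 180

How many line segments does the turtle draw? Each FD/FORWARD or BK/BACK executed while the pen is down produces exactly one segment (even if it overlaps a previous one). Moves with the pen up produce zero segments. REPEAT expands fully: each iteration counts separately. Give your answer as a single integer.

Answer: 9

Derivation:
Executing turtle program step by step:
Start: pos=(0,0), heading=0, pen down
FD 2: (0,0) -> (2,0) [heading=0, draw]
FD 19: (2,0) -> (21,0) [heading=0, draw]
FD 10: (21,0) -> (31,0) [heading=0, draw]
FD 20: (31,0) -> (51,0) [heading=0, draw]
FD 20: (51,0) -> (71,0) [heading=0, draw]
FD 17: (71,0) -> (88,0) [heading=0, draw]
RT 45: heading 0 -> 315
RT 45: heading 315 -> 270
BK 11: (88,0) -> (88,11) [heading=270, draw]
BK 8: (88,11) -> (88,19) [heading=270, draw]
RT 135: heading 270 -> 135
RT 180: heading 135 -> 315
FD 18: (88,19) -> (100.728,6.272) [heading=315, draw]
RT 180: heading 315 -> 135
Final: pos=(100.728,6.272), heading=135, 9 segment(s) drawn
Segments drawn: 9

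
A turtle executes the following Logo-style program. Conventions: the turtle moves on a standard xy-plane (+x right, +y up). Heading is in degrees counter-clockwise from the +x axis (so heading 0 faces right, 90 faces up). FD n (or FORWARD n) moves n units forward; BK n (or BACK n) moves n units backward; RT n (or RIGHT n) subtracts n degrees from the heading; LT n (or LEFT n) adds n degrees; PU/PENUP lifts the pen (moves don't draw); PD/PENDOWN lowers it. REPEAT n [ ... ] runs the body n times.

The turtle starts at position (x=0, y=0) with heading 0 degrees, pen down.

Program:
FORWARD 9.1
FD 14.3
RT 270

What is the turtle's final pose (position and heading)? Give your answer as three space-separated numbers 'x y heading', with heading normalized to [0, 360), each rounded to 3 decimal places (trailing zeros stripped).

Answer: 23.4 0 90

Derivation:
Executing turtle program step by step:
Start: pos=(0,0), heading=0, pen down
FD 9.1: (0,0) -> (9.1,0) [heading=0, draw]
FD 14.3: (9.1,0) -> (23.4,0) [heading=0, draw]
RT 270: heading 0 -> 90
Final: pos=(23.4,0), heading=90, 2 segment(s) drawn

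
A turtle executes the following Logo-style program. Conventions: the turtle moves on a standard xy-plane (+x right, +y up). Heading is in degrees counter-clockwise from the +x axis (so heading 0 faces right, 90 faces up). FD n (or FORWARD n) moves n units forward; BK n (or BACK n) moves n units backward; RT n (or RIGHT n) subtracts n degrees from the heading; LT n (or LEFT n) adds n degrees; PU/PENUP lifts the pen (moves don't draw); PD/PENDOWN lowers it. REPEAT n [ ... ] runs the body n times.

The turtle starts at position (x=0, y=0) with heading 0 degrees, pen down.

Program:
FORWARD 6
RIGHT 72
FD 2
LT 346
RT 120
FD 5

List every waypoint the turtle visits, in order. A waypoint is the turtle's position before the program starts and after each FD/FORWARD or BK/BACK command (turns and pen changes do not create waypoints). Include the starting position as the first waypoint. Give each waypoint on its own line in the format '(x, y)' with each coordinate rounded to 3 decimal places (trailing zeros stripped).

Executing turtle program step by step:
Start: pos=(0,0), heading=0, pen down
FD 6: (0,0) -> (6,0) [heading=0, draw]
RT 72: heading 0 -> 288
FD 2: (6,0) -> (6.618,-1.902) [heading=288, draw]
LT 346: heading 288 -> 274
RT 120: heading 274 -> 154
FD 5: (6.618,-1.902) -> (2.124,0.29) [heading=154, draw]
Final: pos=(2.124,0.29), heading=154, 3 segment(s) drawn
Waypoints (4 total):
(0, 0)
(6, 0)
(6.618, -1.902)
(2.124, 0.29)

Answer: (0, 0)
(6, 0)
(6.618, -1.902)
(2.124, 0.29)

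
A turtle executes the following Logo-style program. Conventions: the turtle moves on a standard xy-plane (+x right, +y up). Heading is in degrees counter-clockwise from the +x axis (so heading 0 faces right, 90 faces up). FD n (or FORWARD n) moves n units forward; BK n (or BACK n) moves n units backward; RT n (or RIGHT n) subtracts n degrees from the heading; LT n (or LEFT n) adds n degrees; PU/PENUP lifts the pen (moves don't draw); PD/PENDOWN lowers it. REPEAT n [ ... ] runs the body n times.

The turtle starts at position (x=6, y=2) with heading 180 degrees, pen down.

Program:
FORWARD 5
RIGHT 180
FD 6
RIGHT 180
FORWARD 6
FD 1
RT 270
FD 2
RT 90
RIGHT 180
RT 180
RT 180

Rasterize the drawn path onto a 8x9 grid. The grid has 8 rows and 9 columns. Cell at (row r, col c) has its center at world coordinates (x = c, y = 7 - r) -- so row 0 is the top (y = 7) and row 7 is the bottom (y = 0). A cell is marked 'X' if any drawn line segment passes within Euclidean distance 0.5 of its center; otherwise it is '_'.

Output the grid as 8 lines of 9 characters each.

Answer: _________
_________
_________
_________
_________
XXXXXXXX_
X________
X________

Derivation:
Segment 0: (6,2) -> (1,2)
Segment 1: (1,2) -> (7,2)
Segment 2: (7,2) -> (1,2)
Segment 3: (1,2) -> (0,2)
Segment 4: (0,2) -> (0,-0)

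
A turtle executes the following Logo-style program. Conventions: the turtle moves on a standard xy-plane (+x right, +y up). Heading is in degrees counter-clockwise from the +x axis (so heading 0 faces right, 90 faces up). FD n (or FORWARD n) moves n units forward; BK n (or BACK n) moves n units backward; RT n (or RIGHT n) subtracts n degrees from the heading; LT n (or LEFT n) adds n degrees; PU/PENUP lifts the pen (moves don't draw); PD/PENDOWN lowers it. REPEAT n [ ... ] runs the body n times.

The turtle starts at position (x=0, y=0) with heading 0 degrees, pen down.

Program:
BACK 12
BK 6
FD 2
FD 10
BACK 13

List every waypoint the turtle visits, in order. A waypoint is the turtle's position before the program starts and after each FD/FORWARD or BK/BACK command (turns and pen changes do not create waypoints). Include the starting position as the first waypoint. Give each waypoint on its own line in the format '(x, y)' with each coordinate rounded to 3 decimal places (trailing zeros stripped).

Answer: (0, 0)
(-12, 0)
(-18, 0)
(-16, 0)
(-6, 0)
(-19, 0)

Derivation:
Executing turtle program step by step:
Start: pos=(0,0), heading=0, pen down
BK 12: (0,0) -> (-12,0) [heading=0, draw]
BK 6: (-12,0) -> (-18,0) [heading=0, draw]
FD 2: (-18,0) -> (-16,0) [heading=0, draw]
FD 10: (-16,0) -> (-6,0) [heading=0, draw]
BK 13: (-6,0) -> (-19,0) [heading=0, draw]
Final: pos=(-19,0), heading=0, 5 segment(s) drawn
Waypoints (6 total):
(0, 0)
(-12, 0)
(-18, 0)
(-16, 0)
(-6, 0)
(-19, 0)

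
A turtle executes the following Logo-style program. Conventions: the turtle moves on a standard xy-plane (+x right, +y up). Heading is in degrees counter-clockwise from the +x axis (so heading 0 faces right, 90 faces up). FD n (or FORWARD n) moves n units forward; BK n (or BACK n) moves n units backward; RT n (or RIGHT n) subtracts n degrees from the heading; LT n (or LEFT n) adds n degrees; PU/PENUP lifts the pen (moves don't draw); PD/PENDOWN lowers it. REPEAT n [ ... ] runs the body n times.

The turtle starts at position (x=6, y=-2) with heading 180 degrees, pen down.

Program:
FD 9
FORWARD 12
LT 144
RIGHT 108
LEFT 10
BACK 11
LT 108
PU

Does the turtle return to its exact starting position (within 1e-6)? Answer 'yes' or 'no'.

Answer: no

Derivation:
Executing turtle program step by step:
Start: pos=(6,-2), heading=180, pen down
FD 9: (6,-2) -> (-3,-2) [heading=180, draw]
FD 12: (-3,-2) -> (-15,-2) [heading=180, draw]
LT 144: heading 180 -> 324
RT 108: heading 324 -> 216
LT 10: heading 216 -> 226
BK 11: (-15,-2) -> (-7.359,5.913) [heading=226, draw]
LT 108: heading 226 -> 334
PU: pen up
Final: pos=(-7.359,5.913), heading=334, 3 segment(s) drawn

Start position: (6, -2)
Final position: (-7.359, 5.913)
Distance = 15.526; >= 1e-6 -> NOT closed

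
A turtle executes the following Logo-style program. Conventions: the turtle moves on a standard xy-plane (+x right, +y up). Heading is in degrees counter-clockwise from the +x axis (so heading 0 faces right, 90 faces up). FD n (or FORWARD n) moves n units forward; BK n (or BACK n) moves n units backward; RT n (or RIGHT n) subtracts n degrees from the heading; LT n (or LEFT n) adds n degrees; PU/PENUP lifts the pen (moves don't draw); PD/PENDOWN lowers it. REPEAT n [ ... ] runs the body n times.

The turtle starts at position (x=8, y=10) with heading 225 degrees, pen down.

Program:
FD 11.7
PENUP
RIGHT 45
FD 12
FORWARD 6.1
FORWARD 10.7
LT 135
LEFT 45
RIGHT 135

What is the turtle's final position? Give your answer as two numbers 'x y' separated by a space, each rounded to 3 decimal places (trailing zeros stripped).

Answer: -29.073 1.727

Derivation:
Executing turtle program step by step:
Start: pos=(8,10), heading=225, pen down
FD 11.7: (8,10) -> (-0.273,1.727) [heading=225, draw]
PU: pen up
RT 45: heading 225 -> 180
FD 12: (-0.273,1.727) -> (-12.273,1.727) [heading=180, move]
FD 6.1: (-12.273,1.727) -> (-18.373,1.727) [heading=180, move]
FD 10.7: (-18.373,1.727) -> (-29.073,1.727) [heading=180, move]
LT 135: heading 180 -> 315
LT 45: heading 315 -> 0
RT 135: heading 0 -> 225
Final: pos=(-29.073,1.727), heading=225, 1 segment(s) drawn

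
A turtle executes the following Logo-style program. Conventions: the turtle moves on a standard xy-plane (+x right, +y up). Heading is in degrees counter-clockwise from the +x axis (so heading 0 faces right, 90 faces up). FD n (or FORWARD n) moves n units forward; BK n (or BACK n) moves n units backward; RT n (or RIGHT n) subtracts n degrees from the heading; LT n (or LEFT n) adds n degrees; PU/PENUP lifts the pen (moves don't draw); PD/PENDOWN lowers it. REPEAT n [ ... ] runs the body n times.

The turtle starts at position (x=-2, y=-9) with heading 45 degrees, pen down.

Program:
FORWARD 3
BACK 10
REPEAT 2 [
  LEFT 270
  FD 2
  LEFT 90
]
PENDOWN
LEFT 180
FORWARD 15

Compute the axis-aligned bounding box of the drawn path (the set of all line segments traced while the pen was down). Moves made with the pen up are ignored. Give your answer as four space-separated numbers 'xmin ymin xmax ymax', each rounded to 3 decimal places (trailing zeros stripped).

Answer: -14.728 -27.385 0.121 -6.879

Derivation:
Executing turtle program step by step:
Start: pos=(-2,-9), heading=45, pen down
FD 3: (-2,-9) -> (0.121,-6.879) [heading=45, draw]
BK 10: (0.121,-6.879) -> (-6.95,-13.95) [heading=45, draw]
REPEAT 2 [
  -- iteration 1/2 --
  LT 270: heading 45 -> 315
  FD 2: (-6.95,-13.95) -> (-5.536,-15.364) [heading=315, draw]
  LT 90: heading 315 -> 45
  -- iteration 2/2 --
  LT 270: heading 45 -> 315
  FD 2: (-5.536,-15.364) -> (-4.121,-16.778) [heading=315, draw]
  LT 90: heading 315 -> 45
]
PD: pen down
LT 180: heading 45 -> 225
FD 15: (-4.121,-16.778) -> (-14.728,-27.385) [heading=225, draw]
Final: pos=(-14.728,-27.385), heading=225, 5 segment(s) drawn

Segment endpoints: x in {-14.728, -6.95, -5.536, -4.121, -2, 0.121}, y in {-27.385, -16.778, -15.364, -13.95, -9, -6.879}
xmin=-14.728, ymin=-27.385, xmax=0.121, ymax=-6.879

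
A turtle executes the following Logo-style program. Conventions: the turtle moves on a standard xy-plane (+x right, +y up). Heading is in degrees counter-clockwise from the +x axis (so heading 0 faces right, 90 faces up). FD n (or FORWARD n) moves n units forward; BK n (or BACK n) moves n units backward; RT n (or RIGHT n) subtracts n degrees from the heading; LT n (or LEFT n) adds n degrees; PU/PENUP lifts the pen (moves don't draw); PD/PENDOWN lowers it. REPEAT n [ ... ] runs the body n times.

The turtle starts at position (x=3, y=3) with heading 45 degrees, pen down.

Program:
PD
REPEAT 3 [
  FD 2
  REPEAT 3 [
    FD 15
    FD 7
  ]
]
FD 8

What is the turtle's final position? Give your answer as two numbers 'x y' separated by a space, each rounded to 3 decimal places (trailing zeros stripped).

Answer: 152.907 152.907

Derivation:
Executing turtle program step by step:
Start: pos=(3,3), heading=45, pen down
PD: pen down
REPEAT 3 [
  -- iteration 1/3 --
  FD 2: (3,3) -> (4.414,4.414) [heading=45, draw]
  REPEAT 3 [
    -- iteration 1/3 --
    FD 15: (4.414,4.414) -> (15.021,15.021) [heading=45, draw]
    FD 7: (15.021,15.021) -> (19.971,19.971) [heading=45, draw]
    -- iteration 2/3 --
    FD 15: (19.971,19.971) -> (30.577,30.577) [heading=45, draw]
    FD 7: (30.577,30.577) -> (35.527,35.527) [heading=45, draw]
    -- iteration 3/3 --
    FD 15: (35.527,35.527) -> (46.134,46.134) [heading=45, draw]
    FD 7: (46.134,46.134) -> (51.083,51.083) [heading=45, draw]
  ]
  -- iteration 2/3 --
  FD 2: (51.083,51.083) -> (52.497,52.497) [heading=45, draw]
  REPEAT 3 [
    -- iteration 1/3 --
    FD 15: (52.497,52.497) -> (63.104,63.104) [heading=45, draw]
    FD 7: (63.104,63.104) -> (68.054,68.054) [heading=45, draw]
    -- iteration 2/3 --
    FD 15: (68.054,68.054) -> (78.66,78.66) [heading=45, draw]
    FD 7: (78.66,78.66) -> (83.61,83.61) [heading=45, draw]
    -- iteration 3/3 --
    FD 15: (83.61,83.61) -> (94.217,94.217) [heading=45, draw]
    FD 7: (94.217,94.217) -> (99.167,99.167) [heading=45, draw]
  ]
  -- iteration 3/3 --
  FD 2: (99.167,99.167) -> (100.581,100.581) [heading=45, draw]
  REPEAT 3 [
    -- iteration 1/3 --
    FD 15: (100.581,100.581) -> (111.187,111.187) [heading=45, draw]
    FD 7: (111.187,111.187) -> (116.137,116.137) [heading=45, draw]
    -- iteration 2/3 --
    FD 15: (116.137,116.137) -> (126.744,126.744) [heading=45, draw]
    FD 7: (126.744,126.744) -> (131.693,131.693) [heading=45, draw]
    -- iteration 3/3 --
    FD 15: (131.693,131.693) -> (142.3,142.3) [heading=45, draw]
    FD 7: (142.3,142.3) -> (147.25,147.25) [heading=45, draw]
  ]
]
FD 8: (147.25,147.25) -> (152.907,152.907) [heading=45, draw]
Final: pos=(152.907,152.907), heading=45, 22 segment(s) drawn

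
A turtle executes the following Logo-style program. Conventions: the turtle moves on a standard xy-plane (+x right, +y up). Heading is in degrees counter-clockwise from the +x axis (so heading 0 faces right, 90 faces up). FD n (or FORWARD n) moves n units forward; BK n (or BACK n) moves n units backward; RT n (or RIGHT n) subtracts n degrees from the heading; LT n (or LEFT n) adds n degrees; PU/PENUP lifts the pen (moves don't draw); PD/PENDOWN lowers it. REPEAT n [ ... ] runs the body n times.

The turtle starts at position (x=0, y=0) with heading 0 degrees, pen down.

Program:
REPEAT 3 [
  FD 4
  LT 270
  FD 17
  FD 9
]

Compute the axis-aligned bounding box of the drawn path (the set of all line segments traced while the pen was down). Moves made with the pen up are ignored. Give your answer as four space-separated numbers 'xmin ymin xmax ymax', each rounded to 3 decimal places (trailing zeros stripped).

Answer: -26 -30 4 0

Derivation:
Executing turtle program step by step:
Start: pos=(0,0), heading=0, pen down
REPEAT 3 [
  -- iteration 1/3 --
  FD 4: (0,0) -> (4,0) [heading=0, draw]
  LT 270: heading 0 -> 270
  FD 17: (4,0) -> (4,-17) [heading=270, draw]
  FD 9: (4,-17) -> (4,-26) [heading=270, draw]
  -- iteration 2/3 --
  FD 4: (4,-26) -> (4,-30) [heading=270, draw]
  LT 270: heading 270 -> 180
  FD 17: (4,-30) -> (-13,-30) [heading=180, draw]
  FD 9: (-13,-30) -> (-22,-30) [heading=180, draw]
  -- iteration 3/3 --
  FD 4: (-22,-30) -> (-26,-30) [heading=180, draw]
  LT 270: heading 180 -> 90
  FD 17: (-26,-30) -> (-26,-13) [heading=90, draw]
  FD 9: (-26,-13) -> (-26,-4) [heading=90, draw]
]
Final: pos=(-26,-4), heading=90, 9 segment(s) drawn

Segment endpoints: x in {-26, -26, -26, -22, -13, 0, 4, 4, 4, 4}, y in {-30, -30, -30, -26, -17, -13, -4, 0}
xmin=-26, ymin=-30, xmax=4, ymax=0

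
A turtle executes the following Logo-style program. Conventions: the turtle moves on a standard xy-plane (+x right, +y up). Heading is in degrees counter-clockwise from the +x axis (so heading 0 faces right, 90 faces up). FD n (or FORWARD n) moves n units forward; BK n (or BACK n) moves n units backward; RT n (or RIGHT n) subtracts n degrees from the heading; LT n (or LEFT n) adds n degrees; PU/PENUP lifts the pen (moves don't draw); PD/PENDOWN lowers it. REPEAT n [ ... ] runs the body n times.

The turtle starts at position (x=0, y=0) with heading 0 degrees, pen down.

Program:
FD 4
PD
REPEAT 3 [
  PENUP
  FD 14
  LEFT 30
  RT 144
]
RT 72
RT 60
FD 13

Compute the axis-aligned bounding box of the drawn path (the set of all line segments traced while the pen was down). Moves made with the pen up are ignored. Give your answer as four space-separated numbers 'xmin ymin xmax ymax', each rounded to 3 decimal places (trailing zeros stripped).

Executing turtle program step by step:
Start: pos=(0,0), heading=0, pen down
FD 4: (0,0) -> (4,0) [heading=0, draw]
PD: pen down
REPEAT 3 [
  -- iteration 1/3 --
  PU: pen up
  FD 14: (4,0) -> (18,0) [heading=0, move]
  LT 30: heading 0 -> 30
  RT 144: heading 30 -> 246
  -- iteration 2/3 --
  PU: pen up
  FD 14: (18,0) -> (12.306,-12.79) [heading=246, move]
  LT 30: heading 246 -> 276
  RT 144: heading 276 -> 132
  -- iteration 3/3 --
  PU: pen up
  FD 14: (12.306,-12.79) -> (2.938,-2.386) [heading=132, move]
  LT 30: heading 132 -> 162
  RT 144: heading 162 -> 18
]
RT 72: heading 18 -> 306
RT 60: heading 306 -> 246
FD 13: (2.938,-2.386) -> (-2.35,-14.262) [heading=246, move]
Final: pos=(-2.35,-14.262), heading=246, 1 segment(s) drawn

Segment endpoints: x in {0, 4}, y in {0}
xmin=0, ymin=0, xmax=4, ymax=0

Answer: 0 0 4 0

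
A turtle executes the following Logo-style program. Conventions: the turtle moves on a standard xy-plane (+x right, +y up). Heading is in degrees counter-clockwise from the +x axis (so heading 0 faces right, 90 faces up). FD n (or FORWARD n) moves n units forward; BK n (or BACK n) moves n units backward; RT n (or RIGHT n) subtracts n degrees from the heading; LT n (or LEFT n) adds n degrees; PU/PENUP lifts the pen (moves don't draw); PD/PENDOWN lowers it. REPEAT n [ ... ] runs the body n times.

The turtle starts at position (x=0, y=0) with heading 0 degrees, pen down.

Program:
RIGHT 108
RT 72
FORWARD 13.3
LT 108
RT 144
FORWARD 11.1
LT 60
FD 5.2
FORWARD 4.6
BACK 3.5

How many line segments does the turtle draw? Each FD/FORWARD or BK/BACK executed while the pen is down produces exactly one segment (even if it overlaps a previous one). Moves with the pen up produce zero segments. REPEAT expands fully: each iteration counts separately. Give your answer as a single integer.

Executing turtle program step by step:
Start: pos=(0,0), heading=0, pen down
RT 108: heading 0 -> 252
RT 72: heading 252 -> 180
FD 13.3: (0,0) -> (-13.3,0) [heading=180, draw]
LT 108: heading 180 -> 288
RT 144: heading 288 -> 144
FD 11.1: (-13.3,0) -> (-22.28,6.524) [heading=144, draw]
LT 60: heading 144 -> 204
FD 5.2: (-22.28,6.524) -> (-27.031,4.409) [heading=204, draw]
FD 4.6: (-27.031,4.409) -> (-31.233,2.538) [heading=204, draw]
BK 3.5: (-31.233,2.538) -> (-28.035,3.962) [heading=204, draw]
Final: pos=(-28.035,3.962), heading=204, 5 segment(s) drawn
Segments drawn: 5

Answer: 5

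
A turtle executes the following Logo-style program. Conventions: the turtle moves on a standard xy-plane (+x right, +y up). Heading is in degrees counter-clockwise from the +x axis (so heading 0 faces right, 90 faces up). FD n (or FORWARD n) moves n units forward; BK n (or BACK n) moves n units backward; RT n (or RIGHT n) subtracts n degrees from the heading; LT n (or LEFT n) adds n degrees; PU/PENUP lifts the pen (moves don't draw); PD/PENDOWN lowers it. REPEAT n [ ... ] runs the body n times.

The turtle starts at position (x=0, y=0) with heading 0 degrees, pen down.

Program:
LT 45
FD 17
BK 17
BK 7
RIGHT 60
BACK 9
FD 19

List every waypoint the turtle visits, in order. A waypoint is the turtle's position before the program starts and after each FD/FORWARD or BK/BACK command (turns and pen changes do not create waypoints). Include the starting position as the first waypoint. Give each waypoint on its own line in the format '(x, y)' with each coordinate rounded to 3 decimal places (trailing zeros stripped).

Answer: (0, 0)
(12.021, 12.021)
(0, 0)
(-4.95, -4.95)
(-13.643, -2.62)
(4.71, -7.538)

Derivation:
Executing turtle program step by step:
Start: pos=(0,0), heading=0, pen down
LT 45: heading 0 -> 45
FD 17: (0,0) -> (12.021,12.021) [heading=45, draw]
BK 17: (12.021,12.021) -> (0,0) [heading=45, draw]
BK 7: (0,0) -> (-4.95,-4.95) [heading=45, draw]
RT 60: heading 45 -> 345
BK 9: (-4.95,-4.95) -> (-13.643,-2.62) [heading=345, draw]
FD 19: (-13.643,-2.62) -> (4.71,-7.538) [heading=345, draw]
Final: pos=(4.71,-7.538), heading=345, 5 segment(s) drawn
Waypoints (6 total):
(0, 0)
(12.021, 12.021)
(0, 0)
(-4.95, -4.95)
(-13.643, -2.62)
(4.71, -7.538)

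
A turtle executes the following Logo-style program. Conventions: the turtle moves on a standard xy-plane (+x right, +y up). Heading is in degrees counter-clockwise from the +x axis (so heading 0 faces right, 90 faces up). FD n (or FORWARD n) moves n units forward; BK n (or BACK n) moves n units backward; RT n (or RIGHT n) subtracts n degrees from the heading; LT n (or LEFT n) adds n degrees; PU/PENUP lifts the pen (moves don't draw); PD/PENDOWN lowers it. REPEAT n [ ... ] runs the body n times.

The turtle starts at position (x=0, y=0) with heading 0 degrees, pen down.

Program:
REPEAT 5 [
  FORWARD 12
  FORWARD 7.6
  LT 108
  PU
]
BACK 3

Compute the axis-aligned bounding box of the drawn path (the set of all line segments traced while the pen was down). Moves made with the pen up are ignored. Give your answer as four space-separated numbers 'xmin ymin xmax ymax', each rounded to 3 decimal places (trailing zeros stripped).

Executing turtle program step by step:
Start: pos=(0,0), heading=0, pen down
REPEAT 5 [
  -- iteration 1/5 --
  FD 12: (0,0) -> (12,0) [heading=0, draw]
  FD 7.6: (12,0) -> (19.6,0) [heading=0, draw]
  LT 108: heading 0 -> 108
  PU: pen up
  -- iteration 2/5 --
  FD 12: (19.6,0) -> (15.892,11.413) [heading=108, move]
  FD 7.6: (15.892,11.413) -> (13.543,18.641) [heading=108, move]
  LT 108: heading 108 -> 216
  PU: pen up
  -- iteration 3/5 --
  FD 12: (13.543,18.641) -> (3.835,11.587) [heading=216, move]
  FD 7.6: (3.835,11.587) -> (-2.313,7.12) [heading=216, move]
  LT 108: heading 216 -> 324
  PU: pen up
  -- iteration 4/5 --
  FD 12: (-2.313,7.12) -> (7.395,0.067) [heading=324, move]
  FD 7.6: (7.395,0.067) -> (13.543,-4.4) [heading=324, move]
  LT 108: heading 324 -> 72
  PU: pen up
  -- iteration 5/5 --
  FD 12: (13.543,-4.4) -> (17.251,7.012) [heading=72, move]
  FD 7.6: (17.251,7.012) -> (19.6,14.24) [heading=72, move]
  LT 108: heading 72 -> 180
  PU: pen up
]
BK 3: (19.6,14.24) -> (22.6,14.24) [heading=180, move]
Final: pos=(22.6,14.24), heading=180, 2 segment(s) drawn

Segment endpoints: x in {0, 12, 19.6}, y in {0}
xmin=0, ymin=0, xmax=19.6, ymax=0

Answer: 0 0 19.6 0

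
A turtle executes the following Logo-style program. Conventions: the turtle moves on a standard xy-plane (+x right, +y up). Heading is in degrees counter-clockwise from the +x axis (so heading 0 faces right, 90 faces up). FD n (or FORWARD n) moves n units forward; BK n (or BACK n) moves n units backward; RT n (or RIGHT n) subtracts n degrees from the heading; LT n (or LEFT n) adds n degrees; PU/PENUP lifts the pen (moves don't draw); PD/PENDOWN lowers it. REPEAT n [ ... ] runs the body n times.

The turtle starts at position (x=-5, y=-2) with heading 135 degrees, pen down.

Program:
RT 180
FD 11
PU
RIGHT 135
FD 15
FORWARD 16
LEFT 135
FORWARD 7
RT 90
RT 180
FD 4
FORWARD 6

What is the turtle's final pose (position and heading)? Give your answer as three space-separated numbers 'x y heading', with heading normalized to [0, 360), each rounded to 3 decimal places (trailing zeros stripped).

Answer: -16.201 -7.657 45

Derivation:
Executing turtle program step by step:
Start: pos=(-5,-2), heading=135, pen down
RT 180: heading 135 -> 315
FD 11: (-5,-2) -> (2.778,-9.778) [heading=315, draw]
PU: pen up
RT 135: heading 315 -> 180
FD 15: (2.778,-9.778) -> (-12.222,-9.778) [heading=180, move]
FD 16: (-12.222,-9.778) -> (-28.222,-9.778) [heading=180, move]
LT 135: heading 180 -> 315
FD 7: (-28.222,-9.778) -> (-23.272,-14.728) [heading=315, move]
RT 90: heading 315 -> 225
RT 180: heading 225 -> 45
FD 4: (-23.272,-14.728) -> (-20.444,-11.899) [heading=45, move]
FD 6: (-20.444,-11.899) -> (-16.201,-7.657) [heading=45, move]
Final: pos=(-16.201,-7.657), heading=45, 1 segment(s) drawn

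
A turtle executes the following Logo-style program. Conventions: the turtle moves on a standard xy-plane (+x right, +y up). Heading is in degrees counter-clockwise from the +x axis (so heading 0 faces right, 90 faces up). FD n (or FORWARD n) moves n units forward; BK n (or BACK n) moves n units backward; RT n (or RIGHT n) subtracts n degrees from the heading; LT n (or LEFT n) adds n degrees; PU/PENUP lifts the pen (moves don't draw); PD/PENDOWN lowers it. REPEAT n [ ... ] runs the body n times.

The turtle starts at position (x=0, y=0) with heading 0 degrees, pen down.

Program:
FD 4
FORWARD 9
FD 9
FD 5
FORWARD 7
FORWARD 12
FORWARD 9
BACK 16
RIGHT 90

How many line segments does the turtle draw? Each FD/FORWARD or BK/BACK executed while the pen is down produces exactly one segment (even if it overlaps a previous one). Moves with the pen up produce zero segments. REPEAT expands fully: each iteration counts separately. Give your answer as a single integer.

Executing turtle program step by step:
Start: pos=(0,0), heading=0, pen down
FD 4: (0,0) -> (4,0) [heading=0, draw]
FD 9: (4,0) -> (13,0) [heading=0, draw]
FD 9: (13,0) -> (22,0) [heading=0, draw]
FD 5: (22,0) -> (27,0) [heading=0, draw]
FD 7: (27,0) -> (34,0) [heading=0, draw]
FD 12: (34,0) -> (46,0) [heading=0, draw]
FD 9: (46,0) -> (55,0) [heading=0, draw]
BK 16: (55,0) -> (39,0) [heading=0, draw]
RT 90: heading 0 -> 270
Final: pos=(39,0), heading=270, 8 segment(s) drawn
Segments drawn: 8

Answer: 8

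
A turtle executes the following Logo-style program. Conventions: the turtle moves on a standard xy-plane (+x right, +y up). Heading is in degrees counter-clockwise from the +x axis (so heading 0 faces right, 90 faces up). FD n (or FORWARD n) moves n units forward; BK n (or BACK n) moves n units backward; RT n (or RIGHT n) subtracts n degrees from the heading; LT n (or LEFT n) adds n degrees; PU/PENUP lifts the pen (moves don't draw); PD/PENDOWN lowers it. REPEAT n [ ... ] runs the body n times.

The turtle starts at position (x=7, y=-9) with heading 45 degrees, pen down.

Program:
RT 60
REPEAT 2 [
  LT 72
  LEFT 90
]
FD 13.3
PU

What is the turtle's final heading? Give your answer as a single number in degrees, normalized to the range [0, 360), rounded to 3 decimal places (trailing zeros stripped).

Executing turtle program step by step:
Start: pos=(7,-9), heading=45, pen down
RT 60: heading 45 -> 345
REPEAT 2 [
  -- iteration 1/2 --
  LT 72: heading 345 -> 57
  LT 90: heading 57 -> 147
  -- iteration 2/2 --
  LT 72: heading 147 -> 219
  LT 90: heading 219 -> 309
]
FD 13.3: (7,-9) -> (15.37,-19.336) [heading=309, draw]
PU: pen up
Final: pos=(15.37,-19.336), heading=309, 1 segment(s) drawn

Answer: 309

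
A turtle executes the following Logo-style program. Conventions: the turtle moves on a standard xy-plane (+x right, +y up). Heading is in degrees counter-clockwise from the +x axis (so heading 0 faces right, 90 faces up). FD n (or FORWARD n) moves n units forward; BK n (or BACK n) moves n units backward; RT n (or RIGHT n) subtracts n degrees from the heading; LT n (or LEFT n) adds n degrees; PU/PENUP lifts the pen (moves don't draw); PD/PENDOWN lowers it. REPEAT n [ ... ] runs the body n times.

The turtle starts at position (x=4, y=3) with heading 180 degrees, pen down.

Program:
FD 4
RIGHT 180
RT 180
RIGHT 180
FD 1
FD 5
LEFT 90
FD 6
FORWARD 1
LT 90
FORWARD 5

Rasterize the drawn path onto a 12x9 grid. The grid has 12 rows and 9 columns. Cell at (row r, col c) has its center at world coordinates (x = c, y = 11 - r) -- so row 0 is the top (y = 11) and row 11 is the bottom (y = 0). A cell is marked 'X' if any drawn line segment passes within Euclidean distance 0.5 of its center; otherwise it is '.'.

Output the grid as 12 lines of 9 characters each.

Answer: .........
.XXXXXX..
......X..
......X..
......X..
......X..
......X..
......X..
XXXXXXX..
.........
.........
.........

Derivation:
Segment 0: (4,3) -> (0,3)
Segment 1: (0,3) -> (1,3)
Segment 2: (1,3) -> (6,3)
Segment 3: (6,3) -> (6,9)
Segment 4: (6,9) -> (6,10)
Segment 5: (6,10) -> (1,10)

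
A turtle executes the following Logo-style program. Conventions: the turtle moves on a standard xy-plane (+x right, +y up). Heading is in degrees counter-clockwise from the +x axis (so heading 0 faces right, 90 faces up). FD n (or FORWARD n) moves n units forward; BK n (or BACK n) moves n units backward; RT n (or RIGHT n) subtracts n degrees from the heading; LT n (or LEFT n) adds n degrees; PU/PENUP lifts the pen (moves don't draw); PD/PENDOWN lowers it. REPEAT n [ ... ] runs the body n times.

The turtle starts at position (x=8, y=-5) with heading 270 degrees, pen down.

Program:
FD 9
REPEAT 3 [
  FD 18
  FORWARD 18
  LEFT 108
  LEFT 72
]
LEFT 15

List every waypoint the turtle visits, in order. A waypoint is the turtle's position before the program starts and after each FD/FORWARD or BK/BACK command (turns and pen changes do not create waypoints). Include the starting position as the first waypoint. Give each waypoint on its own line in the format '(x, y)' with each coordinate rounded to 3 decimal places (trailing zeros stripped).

Executing turtle program step by step:
Start: pos=(8,-5), heading=270, pen down
FD 9: (8,-5) -> (8,-14) [heading=270, draw]
REPEAT 3 [
  -- iteration 1/3 --
  FD 18: (8,-14) -> (8,-32) [heading=270, draw]
  FD 18: (8,-32) -> (8,-50) [heading=270, draw]
  LT 108: heading 270 -> 18
  LT 72: heading 18 -> 90
  -- iteration 2/3 --
  FD 18: (8,-50) -> (8,-32) [heading=90, draw]
  FD 18: (8,-32) -> (8,-14) [heading=90, draw]
  LT 108: heading 90 -> 198
  LT 72: heading 198 -> 270
  -- iteration 3/3 --
  FD 18: (8,-14) -> (8,-32) [heading=270, draw]
  FD 18: (8,-32) -> (8,-50) [heading=270, draw]
  LT 108: heading 270 -> 18
  LT 72: heading 18 -> 90
]
LT 15: heading 90 -> 105
Final: pos=(8,-50), heading=105, 7 segment(s) drawn
Waypoints (8 total):
(8, -5)
(8, -14)
(8, -32)
(8, -50)
(8, -32)
(8, -14)
(8, -32)
(8, -50)

Answer: (8, -5)
(8, -14)
(8, -32)
(8, -50)
(8, -32)
(8, -14)
(8, -32)
(8, -50)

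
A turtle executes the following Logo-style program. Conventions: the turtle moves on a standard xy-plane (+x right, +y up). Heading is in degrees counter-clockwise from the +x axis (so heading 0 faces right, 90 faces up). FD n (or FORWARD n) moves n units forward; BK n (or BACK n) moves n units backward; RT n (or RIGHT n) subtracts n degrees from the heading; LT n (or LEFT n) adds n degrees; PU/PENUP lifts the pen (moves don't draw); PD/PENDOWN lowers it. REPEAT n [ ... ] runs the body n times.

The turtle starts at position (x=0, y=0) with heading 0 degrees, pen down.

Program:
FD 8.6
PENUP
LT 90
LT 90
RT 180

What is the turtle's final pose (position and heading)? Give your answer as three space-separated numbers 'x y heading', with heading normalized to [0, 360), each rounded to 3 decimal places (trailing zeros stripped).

Answer: 8.6 0 0

Derivation:
Executing turtle program step by step:
Start: pos=(0,0), heading=0, pen down
FD 8.6: (0,0) -> (8.6,0) [heading=0, draw]
PU: pen up
LT 90: heading 0 -> 90
LT 90: heading 90 -> 180
RT 180: heading 180 -> 0
Final: pos=(8.6,0), heading=0, 1 segment(s) drawn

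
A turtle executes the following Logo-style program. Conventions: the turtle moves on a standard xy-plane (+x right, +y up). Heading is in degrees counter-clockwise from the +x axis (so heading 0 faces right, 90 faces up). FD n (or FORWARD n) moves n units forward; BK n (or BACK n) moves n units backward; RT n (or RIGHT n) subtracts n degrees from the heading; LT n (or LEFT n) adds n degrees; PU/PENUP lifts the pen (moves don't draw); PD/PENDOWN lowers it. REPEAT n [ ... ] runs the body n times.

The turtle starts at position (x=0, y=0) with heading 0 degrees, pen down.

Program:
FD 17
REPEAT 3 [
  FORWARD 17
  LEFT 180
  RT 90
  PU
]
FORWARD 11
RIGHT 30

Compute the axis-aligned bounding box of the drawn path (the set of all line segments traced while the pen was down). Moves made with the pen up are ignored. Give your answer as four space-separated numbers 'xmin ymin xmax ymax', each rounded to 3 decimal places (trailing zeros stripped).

Executing turtle program step by step:
Start: pos=(0,0), heading=0, pen down
FD 17: (0,0) -> (17,0) [heading=0, draw]
REPEAT 3 [
  -- iteration 1/3 --
  FD 17: (17,0) -> (34,0) [heading=0, draw]
  LT 180: heading 0 -> 180
  RT 90: heading 180 -> 90
  PU: pen up
  -- iteration 2/3 --
  FD 17: (34,0) -> (34,17) [heading=90, move]
  LT 180: heading 90 -> 270
  RT 90: heading 270 -> 180
  PU: pen up
  -- iteration 3/3 --
  FD 17: (34,17) -> (17,17) [heading=180, move]
  LT 180: heading 180 -> 0
  RT 90: heading 0 -> 270
  PU: pen up
]
FD 11: (17,17) -> (17,6) [heading=270, move]
RT 30: heading 270 -> 240
Final: pos=(17,6), heading=240, 2 segment(s) drawn

Segment endpoints: x in {0, 17, 34}, y in {0}
xmin=0, ymin=0, xmax=34, ymax=0

Answer: 0 0 34 0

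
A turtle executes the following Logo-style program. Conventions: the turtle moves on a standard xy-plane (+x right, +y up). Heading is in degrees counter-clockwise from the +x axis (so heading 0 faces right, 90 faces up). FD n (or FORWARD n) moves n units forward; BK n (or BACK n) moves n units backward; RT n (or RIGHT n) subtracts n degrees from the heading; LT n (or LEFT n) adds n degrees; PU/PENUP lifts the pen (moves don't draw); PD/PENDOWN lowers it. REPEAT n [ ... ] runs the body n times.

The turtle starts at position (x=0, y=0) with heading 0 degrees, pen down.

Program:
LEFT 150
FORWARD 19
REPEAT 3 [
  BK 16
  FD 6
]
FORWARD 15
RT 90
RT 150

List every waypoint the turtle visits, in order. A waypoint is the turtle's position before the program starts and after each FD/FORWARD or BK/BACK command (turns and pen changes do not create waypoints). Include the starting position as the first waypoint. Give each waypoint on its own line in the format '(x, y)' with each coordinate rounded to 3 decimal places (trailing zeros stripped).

Answer: (0, 0)
(-16.454, 9.5)
(-2.598, 1.5)
(-7.794, 4.5)
(6.062, -3.5)
(0.866, -0.5)
(14.722, -8.5)
(9.526, -5.5)
(-3.464, 2)

Derivation:
Executing turtle program step by step:
Start: pos=(0,0), heading=0, pen down
LT 150: heading 0 -> 150
FD 19: (0,0) -> (-16.454,9.5) [heading=150, draw]
REPEAT 3 [
  -- iteration 1/3 --
  BK 16: (-16.454,9.5) -> (-2.598,1.5) [heading=150, draw]
  FD 6: (-2.598,1.5) -> (-7.794,4.5) [heading=150, draw]
  -- iteration 2/3 --
  BK 16: (-7.794,4.5) -> (6.062,-3.5) [heading=150, draw]
  FD 6: (6.062,-3.5) -> (0.866,-0.5) [heading=150, draw]
  -- iteration 3/3 --
  BK 16: (0.866,-0.5) -> (14.722,-8.5) [heading=150, draw]
  FD 6: (14.722,-8.5) -> (9.526,-5.5) [heading=150, draw]
]
FD 15: (9.526,-5.5) -> (-3.464,2) [heading=150, draw]
RT 90: heading 150 -> 60
RT 150: heading 60 -> 270
Final: pos=(-3.464,2), heading=270, 8 segment(s) drawn
Waypoints (9 total):
(0, 0)
(-16.454, 9.5)
(-2.598, 1.5)
(-7.794, 4.5)
(6.062, -3.5)
(0.866, -0.5)
(14.722, -8.5)
(9.526, -5.5)
(-3.464, 2)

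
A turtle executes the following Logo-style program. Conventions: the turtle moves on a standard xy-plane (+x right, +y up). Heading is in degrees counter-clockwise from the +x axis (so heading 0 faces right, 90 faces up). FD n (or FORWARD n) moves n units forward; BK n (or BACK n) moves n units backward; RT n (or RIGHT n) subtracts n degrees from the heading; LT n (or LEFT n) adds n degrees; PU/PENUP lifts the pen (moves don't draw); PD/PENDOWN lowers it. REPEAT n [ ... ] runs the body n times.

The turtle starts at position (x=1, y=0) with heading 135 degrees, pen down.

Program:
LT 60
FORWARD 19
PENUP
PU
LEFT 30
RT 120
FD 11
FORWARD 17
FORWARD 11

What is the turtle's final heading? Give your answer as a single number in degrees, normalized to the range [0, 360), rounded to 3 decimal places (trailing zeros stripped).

Answer: 105

Derivation:
Executing turtle program step by step:
Start: pos=(1,0), heading=135, pen down
LT 60: heading 135 -> 195
FD 19: (1,0) -> (-17.353,-4.918) [heading=195, draw]
PU: pen up
PU: pen up
LT 30: heading 195 -> 225
RT 120: heading 225 -> 105
FD 11: (-17.353,-4.918) -> (-20.2,5.708) [heading=105, move]
FD 17: (-20.2,5.708) -> (-24.6,22.128) [heading=105, move]
FD 11: (-24.6,22.128) -> (-27.447,32.754) [heading=105, move]
Final: pos=(-27.447,32.754), heading=105, 1 segment(s) drawn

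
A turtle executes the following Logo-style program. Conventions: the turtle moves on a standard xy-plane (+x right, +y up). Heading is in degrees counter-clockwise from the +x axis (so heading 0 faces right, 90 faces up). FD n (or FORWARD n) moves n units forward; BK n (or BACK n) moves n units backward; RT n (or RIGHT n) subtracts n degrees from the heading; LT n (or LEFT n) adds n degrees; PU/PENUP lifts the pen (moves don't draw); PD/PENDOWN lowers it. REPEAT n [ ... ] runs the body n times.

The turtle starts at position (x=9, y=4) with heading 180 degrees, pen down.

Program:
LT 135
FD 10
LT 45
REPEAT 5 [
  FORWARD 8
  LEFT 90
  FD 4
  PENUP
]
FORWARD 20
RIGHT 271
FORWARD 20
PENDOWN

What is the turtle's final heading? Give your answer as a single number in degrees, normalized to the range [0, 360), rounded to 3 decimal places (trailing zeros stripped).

Answer: 179

Derivation:
Executing turtle program step by step:
Start: pos=(9,4), heading=180, pen down
LT 135: heading 180 -> 315
FD 10: (9,4) -> (16.071,-3.071) [heading=315, draw]
LT 45: heading 315 -> 0
REPEAT 5 [
  -- iteration 1/5 --
  FD 8: (16.071,-3.071) -> (24.071,-3.071) [heading=0, draw]
  LT 90: heading 0 -> 90
  FD 4: (24.071,-3.071) -> (24.071,0.929) [heading=90, draw]
  PU: pen up
  -- iteration 2/5 --
  FD 8: (24.071,0.929) -> (24.071,8.929) [heading=90, move]
  LT 90: heading 90 -> 180
  FD 4: (24.071,8.929) -> (20.071,8.929) [heading=180, move]
  PU: pen up
  -- iteration 3/5 --
  FD 8: (20.071,8.929) -> (12.071,8.929) [heading=180, move]
  LT 90: heading 180 -> 270
  FD 4: (12.071,8.929) -> (12.071,4.929) [heading=270, move]
  PU: pen up
  -- iteration 4/5 --
  FD 8: (12.071,4.929) -> (12.071,-3.071) [heading=270, move]
  LT 90: heading 270 -> 0
  FD 4: (12.071,-3.071) -> (16.071,-3.071) [heading=0, move]
  PU: pen up
  -- iteration 5/5 --
  FD 8: (16.071,-3.071) -> (24.071,-3.071) [heading=0, move]
  LT 90: heading 0 -> 90
  FD 4: (24.071,-3.071) -> (24.071,0.929) [heading=90, move]
  PU: pen up
]
FD 20: (24.071,0.929) -> (24.071,20.929) [heading=90, move]
RT 271: heading 90 -> 179
FD 20: (24.071,20.929) -> (4.074,21.278) [heading=179, move]
PD: pen down
Final: pos=(4.074,21.278), heading=179, 3 segment(s) drawn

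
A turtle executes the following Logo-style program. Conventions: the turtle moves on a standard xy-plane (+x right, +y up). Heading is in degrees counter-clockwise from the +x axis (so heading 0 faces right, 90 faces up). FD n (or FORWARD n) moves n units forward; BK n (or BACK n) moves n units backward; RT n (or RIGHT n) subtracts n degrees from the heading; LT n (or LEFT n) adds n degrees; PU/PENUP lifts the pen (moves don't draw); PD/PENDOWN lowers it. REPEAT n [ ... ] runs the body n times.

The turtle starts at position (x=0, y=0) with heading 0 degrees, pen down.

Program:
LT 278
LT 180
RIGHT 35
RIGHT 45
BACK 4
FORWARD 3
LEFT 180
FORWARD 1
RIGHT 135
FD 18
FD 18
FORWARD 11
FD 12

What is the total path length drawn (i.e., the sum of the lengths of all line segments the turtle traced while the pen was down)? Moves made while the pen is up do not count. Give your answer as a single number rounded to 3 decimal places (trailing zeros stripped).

Answer: 67

Derivation:
Executing turtle program step by step:
Start: pos=(0,0), heading=0, pen down
LT 278: heading 0 -> 278
LT 180: heading 278 -> 98
RT 35: heading 98 -> 63
RT 45: heading 63 -> 18
BK 4: (0,0) -> (-3.804,-1.236) [heading=18, draw]
FD 3: (-3.804,-1.236) -> (-0.951,-0.309) [heading=18, draw]
LT 180: heading 18 -> 198
FD 1: (-0.951,-0.309) -> (-1.902,-0.618) [heading=198, draw]
RT 135: heading 198 -> 63
FD 18: (-1.902,-0.618) -> (6.27,15.42) [heading=63, draw]
FD 18: (6.27,15.42) -> (14.442,31.458) [heading=63, draw]
FD 11: (14.442,31.458) -> (19.435,41.259) [heading=63, draw]
FD 12: (19.435,41.259) -> (24.883,51.951) [heading=63, draw]
Final: pos=(24.883,51.951), heading=63, 7 segment(s) drawn

Segment lengths:
  seg 1: (0,0) -> (-3.804,-1.236), length = 4
  seg 2: (-3.804,-1.236) -> (-0.951,-0.309), length = 3
  seg 3: (-0.951,-0.309) -> (-1.902,-0.618), length = 1
  seg 4: (-1.902,-0.618) -> (6.27,15.42), length = 18
  seg 5: (6.27,15.42) -> (14.442,31.458), length = 18
  seg 6: (14.442,31.458) -> (19.435,41.259), length = 11
  seg 7: (19.435,41.259) -> (24.883,51.951), length = 12
Total = 67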